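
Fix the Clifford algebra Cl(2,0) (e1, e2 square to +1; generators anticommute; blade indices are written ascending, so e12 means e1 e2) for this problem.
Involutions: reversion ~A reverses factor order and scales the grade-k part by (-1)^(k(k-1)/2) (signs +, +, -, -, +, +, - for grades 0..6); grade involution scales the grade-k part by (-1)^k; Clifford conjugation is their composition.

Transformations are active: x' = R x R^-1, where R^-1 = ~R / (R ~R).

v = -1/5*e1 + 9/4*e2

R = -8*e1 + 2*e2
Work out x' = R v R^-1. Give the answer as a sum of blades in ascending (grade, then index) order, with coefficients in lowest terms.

~R = -8*e1 + 2*e2, and R ~R = 68, so R^-1 = ~R / (68).
R v = 61/10 - 88/5*e12
Answer: -21/17*e1 - 643/340*e2


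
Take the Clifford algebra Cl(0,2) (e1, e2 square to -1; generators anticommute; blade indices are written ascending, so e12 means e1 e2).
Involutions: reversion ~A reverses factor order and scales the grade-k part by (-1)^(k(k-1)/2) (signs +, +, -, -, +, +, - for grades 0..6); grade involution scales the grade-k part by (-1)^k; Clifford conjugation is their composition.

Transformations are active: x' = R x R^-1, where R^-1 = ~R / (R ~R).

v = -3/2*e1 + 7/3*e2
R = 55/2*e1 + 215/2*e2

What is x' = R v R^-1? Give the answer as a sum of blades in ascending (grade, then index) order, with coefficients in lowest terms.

~R = 55/2*e1 + 215/2*e2, and R ~R = -24625/2, so R^-1 = ~R / (-24625/2).
R v = -2515/12 + 2705/12*e12
Answer: 7199/2955*e1 + 2613/1970*e2


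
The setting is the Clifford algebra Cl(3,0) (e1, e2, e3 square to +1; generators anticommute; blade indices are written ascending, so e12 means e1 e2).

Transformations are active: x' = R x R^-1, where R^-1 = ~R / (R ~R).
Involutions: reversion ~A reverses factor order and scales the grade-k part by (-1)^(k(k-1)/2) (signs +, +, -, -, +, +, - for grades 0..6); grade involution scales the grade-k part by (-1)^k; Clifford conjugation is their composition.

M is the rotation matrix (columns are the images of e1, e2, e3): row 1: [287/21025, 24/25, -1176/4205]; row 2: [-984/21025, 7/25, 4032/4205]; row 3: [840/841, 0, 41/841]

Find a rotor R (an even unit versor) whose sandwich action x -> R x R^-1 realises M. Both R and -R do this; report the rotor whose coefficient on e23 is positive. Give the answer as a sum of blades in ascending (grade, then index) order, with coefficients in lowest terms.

Method: write R = a + b12*e12 + b13*e13 + b23*e23 with a^2 + b12^2 + b13^2 + b23^2 = 1 (so R^-1 = ~R). Expanding the columns R e_j ~R gives tr M = 4a^2 - 1 and, from the antisymmetric part, M21 - M12 = -4a*b12, M13 - M31 = 4a*b13, M32 - M23 = -4a*b23.
Here tr M = 7199/21025, so a^2 = (1 + tr M)/4 = 7056/21025 and a = ±84/145. Taking a = 84/145: M21 - M12 = -21168/21025, M13 - M31 = -5376/4205, M32 - M23 = -4032/4205, giving b12 = 63/145, b13 = -16/29, b23 = 12/29, i.e. R = 84/145 + 63/145*e12 - 16/29*e13 + 12/29*e23.
Its e23 coefficient is already positive.
Answer: 84/145 + 63/145*e12 - 16/29*e13 + 12/29*e23. Recall the cover is two-to-one: with M of trace 7199/21025, both preimages act alike, and the stated e23 sign chooses the sheet.


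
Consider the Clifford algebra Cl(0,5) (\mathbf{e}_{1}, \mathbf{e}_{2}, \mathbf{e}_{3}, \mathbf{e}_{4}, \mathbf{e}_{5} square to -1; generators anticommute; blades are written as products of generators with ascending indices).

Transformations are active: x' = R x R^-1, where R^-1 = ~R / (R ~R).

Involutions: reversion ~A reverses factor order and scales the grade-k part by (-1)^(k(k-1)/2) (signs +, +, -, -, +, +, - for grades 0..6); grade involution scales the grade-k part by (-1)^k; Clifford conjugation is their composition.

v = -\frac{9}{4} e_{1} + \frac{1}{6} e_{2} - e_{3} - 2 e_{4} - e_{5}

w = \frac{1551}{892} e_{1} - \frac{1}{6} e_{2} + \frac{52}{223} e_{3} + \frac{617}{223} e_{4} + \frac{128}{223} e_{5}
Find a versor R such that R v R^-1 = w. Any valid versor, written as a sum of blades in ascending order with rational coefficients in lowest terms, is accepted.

R = v + w = -\frac{114}{223} e_{1} - \frac{171}{223} e_{3} + \frac{171}{223} e_{4} - \frac{95}{223} e_{5} works: the equal norms (-\frac{1597}{144}) guarantee its sandwich swaps v into w.
Answer: -\frac{114}{223} e_{1} - \frac{171}{223} e_{3} + \frac{171}{223} e_{4} - \frac{95}{223} e_{5}


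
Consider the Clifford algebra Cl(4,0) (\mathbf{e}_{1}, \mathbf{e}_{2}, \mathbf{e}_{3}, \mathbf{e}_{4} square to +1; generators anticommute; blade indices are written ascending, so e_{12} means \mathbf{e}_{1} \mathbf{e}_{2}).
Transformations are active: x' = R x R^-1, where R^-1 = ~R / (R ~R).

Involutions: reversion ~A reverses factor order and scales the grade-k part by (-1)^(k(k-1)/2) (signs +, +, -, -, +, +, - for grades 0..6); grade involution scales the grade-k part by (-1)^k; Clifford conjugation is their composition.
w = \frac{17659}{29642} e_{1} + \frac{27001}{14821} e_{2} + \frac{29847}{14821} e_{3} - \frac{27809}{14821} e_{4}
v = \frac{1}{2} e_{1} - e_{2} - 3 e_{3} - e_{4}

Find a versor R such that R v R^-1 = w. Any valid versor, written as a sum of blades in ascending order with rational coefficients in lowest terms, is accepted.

The midline construction: v and w both square to \frac{45}{4}, so reflecting in their sum \frac{16240}{14821} e_{1} + \frac{12180}{14821} e_{2} - \frac{14616}{14821} e_{3} - \frac{42630}{14821} e_{4} exchanges them.
Answer: \frac{16240}{14821} e_{1} + \frac{12180}{14821} e_{2} - \frac{14616}{14821} e_{3} - \frac{42630}{14821} e_{4}


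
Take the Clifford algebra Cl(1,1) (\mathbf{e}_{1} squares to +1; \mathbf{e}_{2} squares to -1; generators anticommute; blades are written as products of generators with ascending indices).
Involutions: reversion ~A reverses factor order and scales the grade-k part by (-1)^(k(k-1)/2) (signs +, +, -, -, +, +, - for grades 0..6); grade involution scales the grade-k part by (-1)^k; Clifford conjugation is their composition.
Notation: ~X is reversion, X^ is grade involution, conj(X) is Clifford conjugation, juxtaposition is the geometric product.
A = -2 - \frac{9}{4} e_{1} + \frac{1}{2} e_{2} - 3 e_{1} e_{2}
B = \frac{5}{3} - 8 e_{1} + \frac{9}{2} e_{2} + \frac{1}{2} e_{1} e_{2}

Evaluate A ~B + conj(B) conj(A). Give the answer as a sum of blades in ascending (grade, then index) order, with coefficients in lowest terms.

first term: \frac{167}{12} + \frac{51}{2} e_{1} - \frac{745}{24} e_{2} - \frac{81}{8} e_{1} e_{2}
second term: \frac{131}{12} - 26 e_{1} + \frac{799}{24} e_{2} + \frac{97}{8} e_{1} e_{2}
Answer: \frac{149}{6} - \frac{1}{2} e_{1} + \frac{9}{4} e_{2} + 2 e_{1} e_{2}


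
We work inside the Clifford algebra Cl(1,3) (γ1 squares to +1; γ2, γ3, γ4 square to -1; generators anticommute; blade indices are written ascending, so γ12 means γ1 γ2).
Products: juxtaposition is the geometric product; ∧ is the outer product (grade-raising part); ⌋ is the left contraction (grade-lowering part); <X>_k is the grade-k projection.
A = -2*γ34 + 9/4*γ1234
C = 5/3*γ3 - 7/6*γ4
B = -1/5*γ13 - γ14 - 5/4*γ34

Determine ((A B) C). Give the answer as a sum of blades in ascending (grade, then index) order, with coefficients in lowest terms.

step 1: -5/2 + 45/16*γ12 - 2*γ13 + 2/5*γ14 - 9/4*γ23 + 9/20*γ24
step 2: 19/5*γ1 + 171/40*γ2 - 25/6*γ3 + 35/12*γ4 + 75/16*γ123 - 105/32*γ124 + 5/3*γ134 + 15/8*γ234
Answer: 19/5*γ1 + 171/40*γ2 - 25/6*γ3 + 35/12*γ4 + 75/16*γ123 - 105/32*γ124 + 5/3*γ134 + 15/8*γ234


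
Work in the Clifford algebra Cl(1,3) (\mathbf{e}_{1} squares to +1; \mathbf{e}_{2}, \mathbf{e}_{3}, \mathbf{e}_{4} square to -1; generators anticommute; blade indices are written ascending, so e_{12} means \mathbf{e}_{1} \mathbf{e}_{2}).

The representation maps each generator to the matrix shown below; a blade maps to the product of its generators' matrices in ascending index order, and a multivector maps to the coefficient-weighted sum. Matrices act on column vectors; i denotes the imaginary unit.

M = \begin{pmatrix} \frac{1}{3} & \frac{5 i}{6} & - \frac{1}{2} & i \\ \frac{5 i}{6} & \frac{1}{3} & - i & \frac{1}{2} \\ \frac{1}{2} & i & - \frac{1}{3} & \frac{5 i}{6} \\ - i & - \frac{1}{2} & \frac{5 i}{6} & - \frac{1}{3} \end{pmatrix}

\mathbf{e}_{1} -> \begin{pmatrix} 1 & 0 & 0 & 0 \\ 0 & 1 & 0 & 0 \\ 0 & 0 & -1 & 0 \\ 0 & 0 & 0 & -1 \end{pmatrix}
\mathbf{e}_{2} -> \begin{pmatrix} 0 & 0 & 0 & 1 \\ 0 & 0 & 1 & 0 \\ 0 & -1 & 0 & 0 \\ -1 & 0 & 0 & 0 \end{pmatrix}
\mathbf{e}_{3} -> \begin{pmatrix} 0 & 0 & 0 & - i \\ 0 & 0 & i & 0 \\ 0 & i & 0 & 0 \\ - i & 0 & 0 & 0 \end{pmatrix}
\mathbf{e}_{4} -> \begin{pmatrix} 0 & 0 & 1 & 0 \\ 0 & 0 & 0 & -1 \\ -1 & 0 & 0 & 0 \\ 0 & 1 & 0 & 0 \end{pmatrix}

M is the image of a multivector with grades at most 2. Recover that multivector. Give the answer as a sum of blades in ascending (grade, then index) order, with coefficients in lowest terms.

Method: the blade images are trace-orthogonal — tr(rho(e_A) rho(e_B)^-1) = 4 if A = B and 0 otherwise — and rho(e_A)^-1 = (e_A)^2 * rho(e_A) with (e_A)^2 = +1 or -1, so the coefficient of e_A in the preimage is (e_A)^2 * tr(M rho(e_A))/4.
Nonzero projections over blades of grade <= 2: e_{1}: (e_{1})^2 = +1, tr(M rho(e_{1})) = \frac{4}{3}, coefficient \frac{1}{3}; e_{4}: (e_{4})^2 = -1, tr(M rho(e_{4})) = 2, coefficient -\frac{1}{2}; e_{13}: (e_{13})^2 = +1, tr(M rho(e_{13})) = -4, coefficient -1; e_{34}: (e_{34})^2 = -1, tr(M rho(e_{34})) = \frac{10}{3}, coefficient -\frac{5}{6}. Every other blade of grade <= 2 projects to 0.
Answer: \frac{1}{3} e_{1} - \frac{1}{2} e_{4} - e_{13} - \frac{5}{6} e_{34}


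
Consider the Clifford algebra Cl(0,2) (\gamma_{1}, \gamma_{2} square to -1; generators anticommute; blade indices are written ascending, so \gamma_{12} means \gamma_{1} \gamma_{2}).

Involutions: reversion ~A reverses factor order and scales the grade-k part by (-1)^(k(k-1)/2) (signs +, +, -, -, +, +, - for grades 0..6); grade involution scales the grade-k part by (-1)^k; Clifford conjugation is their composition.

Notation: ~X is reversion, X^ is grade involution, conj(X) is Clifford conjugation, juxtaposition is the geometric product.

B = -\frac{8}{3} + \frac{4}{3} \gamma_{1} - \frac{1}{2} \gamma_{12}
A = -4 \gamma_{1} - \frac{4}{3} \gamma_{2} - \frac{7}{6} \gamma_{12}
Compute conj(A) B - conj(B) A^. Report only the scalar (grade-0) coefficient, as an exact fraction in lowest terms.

first term: -\frac{19}{4} - \frac{34}{3} \gamma_{1} - \frac{44}{9} \gamma_{12}
second term: \frac{71}{12} - \frac{34}{3} \gamma_{1} - \frac{28}{9} \gamma_{2} + \frac{4}{3} \gamma_{12}
Answer: -\frac{32}{3}


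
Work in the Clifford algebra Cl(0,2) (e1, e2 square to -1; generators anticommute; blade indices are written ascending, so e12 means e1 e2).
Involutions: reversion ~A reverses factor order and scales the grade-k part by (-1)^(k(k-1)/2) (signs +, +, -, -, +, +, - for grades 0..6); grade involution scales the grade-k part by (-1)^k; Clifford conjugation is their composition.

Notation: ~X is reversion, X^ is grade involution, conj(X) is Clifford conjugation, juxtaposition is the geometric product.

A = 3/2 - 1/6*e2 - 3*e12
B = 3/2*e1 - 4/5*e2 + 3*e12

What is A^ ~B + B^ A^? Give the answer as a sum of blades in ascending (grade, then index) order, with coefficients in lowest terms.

first term: -133/15 - 13/20*e1 - 57/10*e2 - 19/4*e12
second term: 133/15 - 103/20*e1 - 33/10*e2 + 17/4*e12
Answer: -29/5*e1 - 9*e2 - 1/2*e12


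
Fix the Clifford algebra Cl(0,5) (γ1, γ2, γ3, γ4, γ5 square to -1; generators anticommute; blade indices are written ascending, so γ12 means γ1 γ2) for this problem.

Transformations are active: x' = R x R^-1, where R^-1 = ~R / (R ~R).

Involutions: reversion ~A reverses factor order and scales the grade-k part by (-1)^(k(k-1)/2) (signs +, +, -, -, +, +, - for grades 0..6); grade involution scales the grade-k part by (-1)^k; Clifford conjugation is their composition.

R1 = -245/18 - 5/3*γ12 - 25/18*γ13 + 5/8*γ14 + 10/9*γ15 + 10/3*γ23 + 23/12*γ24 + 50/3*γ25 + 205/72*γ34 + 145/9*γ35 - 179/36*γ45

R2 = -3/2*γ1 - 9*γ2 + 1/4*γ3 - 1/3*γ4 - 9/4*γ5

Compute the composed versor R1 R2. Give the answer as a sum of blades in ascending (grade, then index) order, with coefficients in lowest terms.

Distribute over the terms of R2 (each basis-blade product reordered to ascending indices, repeated generators contracted through their squares):
R1 (-3/2*γ1) = 245/12*γ1 + 5/2*γ2 + 25/12*γ3 - 15/16*γ4 - 5/3*γ5 - 5*γ123 - 23/8*γ124 - 25*γ125 - 205/48*γ134 - 145/6*γ135 + 179/24*γ145
R1 (-9*γ2) = -15*γ1 + 245/2*γ2 - 30*γ3 - 69/4*γ4 - 150*γ5 - 25/2*γ123 + 45/8*γ124 + 10*γ125 - 205/8*γ234 - 145*γ235 + 179/4*γ245
R1 (1/4*γ3) = 25/72*γ1 - 5/6*γ2 - 245/72*γ3 + 205/288*γ4 + 145/36*γ5 - 5/12*γ123 - 5/32*γ134 - 5/18*γ135 - 23/48*γ234 - 25/6*γ235 - 179/144*γ345
R1 (-1/3*γ4) = 5/24*γ1 + 23/36*γ2 + 205/216*γ3 + 245/54*γ4 + 179/108*γ5 + 5/9*γ124 + 25/54*γ134 + 10/27*γ145 - 10/9*γ234 + 50/9*γ245 + 145/27*γ345
R1 (-9/4*γ5) = 5/2*γ1 + 75/2*γ2 + 145/4*γ3 - 179/16*γ4 + 245/8*γ5 + 15/4*γ125 + 25/8*γ135 - 45/32*γ145 - 15/2*γ235 - 69/16*γ245 - 205/32*γ345
Summing the partial products and collecting blades:
Answer: 305/36*γ1 + 5843/36*γ2 + 635/108*γ3 - 20845/864*γ4 - 24917/216*γ5 - 215/12*γ123 + 119/36*γ124 - 45/4*γ125 - 3425/864*γ134 - 1535/72*γ135 + 5549/864*γ145 - 3919/144*γ234 - 470/3*γ235 + 6623/144*γ245 - 1969/864*γ345


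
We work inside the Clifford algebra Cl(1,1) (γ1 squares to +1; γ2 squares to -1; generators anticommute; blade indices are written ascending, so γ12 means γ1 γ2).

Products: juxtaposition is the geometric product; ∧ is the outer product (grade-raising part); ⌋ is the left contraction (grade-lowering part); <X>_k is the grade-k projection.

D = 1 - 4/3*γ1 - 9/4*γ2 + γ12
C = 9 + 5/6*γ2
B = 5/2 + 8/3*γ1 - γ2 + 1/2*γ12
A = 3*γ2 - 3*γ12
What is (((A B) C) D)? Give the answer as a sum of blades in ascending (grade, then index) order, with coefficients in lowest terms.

step 1: 3/2 - 3/2*γ1 + 31/2*γ2 - 31/2*γ12
step 2: 7/12 - 7/12*γ1 + 563/4*γ2 - 563/4*γ12
step 3: 25531/144 - 25531/144*γ1 - 781/16*γ2 + 781/16*γ12
Answer: 25531/144 - 25531/144*γ1 - 781/16*γ2 + 781/16*γ12


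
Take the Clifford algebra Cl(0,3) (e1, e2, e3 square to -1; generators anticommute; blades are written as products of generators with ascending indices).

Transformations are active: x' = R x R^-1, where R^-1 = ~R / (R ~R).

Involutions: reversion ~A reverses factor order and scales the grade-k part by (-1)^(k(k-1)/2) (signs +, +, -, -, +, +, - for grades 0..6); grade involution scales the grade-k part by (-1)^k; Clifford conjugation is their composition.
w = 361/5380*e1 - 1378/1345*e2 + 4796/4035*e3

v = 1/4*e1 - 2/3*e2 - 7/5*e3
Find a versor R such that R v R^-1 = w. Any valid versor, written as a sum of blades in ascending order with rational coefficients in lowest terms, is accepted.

Since q(v) = q(w) = -8881/3600, the sum R = v + w = 853/2690*e1 - 6824/4035*e2 - 853/4035*e3 does the job whenever invertible.
Answer: 853/2690*e1 - 6824/4035*e2 - 853/4035*e3


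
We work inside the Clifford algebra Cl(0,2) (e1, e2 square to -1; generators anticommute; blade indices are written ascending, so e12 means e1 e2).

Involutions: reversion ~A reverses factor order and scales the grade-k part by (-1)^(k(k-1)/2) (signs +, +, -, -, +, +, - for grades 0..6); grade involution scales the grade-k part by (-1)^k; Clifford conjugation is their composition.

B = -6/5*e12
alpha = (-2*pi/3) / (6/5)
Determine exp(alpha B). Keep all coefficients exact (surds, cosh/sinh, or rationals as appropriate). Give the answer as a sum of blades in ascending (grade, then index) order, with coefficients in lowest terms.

B^2 = (-6/5)^2*(e12)^2 = 36/25*(-1) = -36/25 (a basis 2-blade squares to minus the product of its generators' squares).
B^2 = -36/25 — circular case — the even/odd split gives cos and sin: l = 6/5, alpha*l = -2*pi/3, so exp(alpha B) = cos(-2*pi/3) + (sin(-2*pi/3)/(6/5))*B = -1/2 + (-5*sqrt(3)/12)*B.
Answer: -1/2 + sqrt(3)/2*e12


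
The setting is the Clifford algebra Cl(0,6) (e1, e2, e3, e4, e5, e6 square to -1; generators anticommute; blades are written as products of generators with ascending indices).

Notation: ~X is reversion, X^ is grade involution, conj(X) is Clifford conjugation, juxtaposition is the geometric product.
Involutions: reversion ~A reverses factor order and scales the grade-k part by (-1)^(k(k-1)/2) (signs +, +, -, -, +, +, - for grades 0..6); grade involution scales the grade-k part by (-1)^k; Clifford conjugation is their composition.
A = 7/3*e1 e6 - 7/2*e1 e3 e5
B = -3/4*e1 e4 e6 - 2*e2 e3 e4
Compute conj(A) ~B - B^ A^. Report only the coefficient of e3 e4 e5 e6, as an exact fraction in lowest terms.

first term: -7/4*e4 + 7*e1 e2 e4 e5 - 21/8*e3 e4 e5 e6 + 14/3*e1 e2 e3 e4 e6
second term: 7/4*e4 - 7*e1 e2 e4 e5 + 21/8*e3 e4 e5 e6 - 14/3*e1 e2 e3 e4 e6
Answer: -21/4


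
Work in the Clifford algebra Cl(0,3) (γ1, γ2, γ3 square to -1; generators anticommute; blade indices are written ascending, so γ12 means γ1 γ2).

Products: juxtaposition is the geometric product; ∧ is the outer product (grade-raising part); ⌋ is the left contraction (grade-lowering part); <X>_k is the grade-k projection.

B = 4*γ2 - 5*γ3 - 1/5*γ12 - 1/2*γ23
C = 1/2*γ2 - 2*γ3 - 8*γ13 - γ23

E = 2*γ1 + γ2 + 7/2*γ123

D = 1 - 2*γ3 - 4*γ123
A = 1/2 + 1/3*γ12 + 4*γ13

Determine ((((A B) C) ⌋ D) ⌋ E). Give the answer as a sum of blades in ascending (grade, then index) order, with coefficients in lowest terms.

step 1: 1/15 + 56/3*γ1 + 2*γ2 - 5/2*γ3 - 21/10*γ12 + 1/6*γ13 + 11/20*γ23 - 53/3*γ123
step 2: -247/60 + 223/60*γ1 + 4349/30*γ2 + 6059/40*γ3 - 653/30*γ12 - 244/5*γ13 + 839/60*γ23 + 29/20*γ123
step 3: 8791/30 + 839/15*γ1 + 976/5*γ2 - 473/6*γ3 + 6059/10*γ12 - 8698/15*γ13 + 223/15*γ23 + 247/15*γ123
step 4: -7483/30 + 16021/30*γ1 - 3473/2*γ2 - 42413/20*γ3 + 3311/12*γ12 + 3416/5*γ13 - 5873/30*γ23 + 61537/60*γ123
Answer: -7483/30 + 16021/30*γ1 - 3473/2*γ2 - 42413/20*γ3 + 3311/12*γ12 + 3416/5*γ13 - 5873/30*γ23 + 61537/60*γ123


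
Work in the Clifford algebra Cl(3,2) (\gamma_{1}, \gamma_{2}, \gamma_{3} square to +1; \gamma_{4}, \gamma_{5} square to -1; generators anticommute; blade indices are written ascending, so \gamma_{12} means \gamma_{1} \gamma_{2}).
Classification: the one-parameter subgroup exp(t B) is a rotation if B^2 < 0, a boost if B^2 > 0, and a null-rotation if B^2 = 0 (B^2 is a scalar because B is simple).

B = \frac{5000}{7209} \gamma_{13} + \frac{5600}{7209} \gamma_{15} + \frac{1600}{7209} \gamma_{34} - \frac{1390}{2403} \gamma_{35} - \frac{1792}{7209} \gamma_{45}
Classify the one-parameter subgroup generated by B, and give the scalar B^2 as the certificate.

B^2 term by term: the squares give (\frac{5000}{7209})^2*(\gamma_{13})^2 + (\frac{5600}{7209})^2*(\gamma_{15})^2 + (\frac{1600}{7209})^2*(\gamma_{34})^2 + (-\frac{1390}{2403})^2*(\gamma_{35})^2 + (-\frac{1792}{7209})^2*(\gamma_{45})^2 = \frac{25000000}{51969681}*(-1) + \frac{31360000}{51969681}*(+1) + \frac{2560000}{51969681}*(+1) + \frac{1932100}{5774409}*(+1) + \frac{3211264}{51969681}*(-1) = \frac{4}{9} (each basis 2-blade squares to minus the product of its generators' squares); cross terms between blades sharing an index anticommute and cancel; the commuting (index-disjoint) pairs give grade-4 terms 2*c*c'*(blade product), which cancel blade by blade — \gamma_{1345}: -\frac{17920000}{51969681} + \frac{17920000}{51969681} = 0 — confirming B is simple. So B^2 = \frac{4}{9}.
Answer: boost, certificate B^2 = \frac{4}{9}. Note: conjugating B changes its blade decomposition but never the scalar B^2 = \frac{4}{9}, whose sign settles the classification.


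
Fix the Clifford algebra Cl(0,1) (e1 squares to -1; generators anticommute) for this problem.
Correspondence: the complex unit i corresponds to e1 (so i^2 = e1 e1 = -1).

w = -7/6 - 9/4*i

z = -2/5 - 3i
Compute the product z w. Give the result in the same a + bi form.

In blades: z = -2/5 - 3*e1, w = -7/6 - 9/4*e1.
Distribute z over w term by term (generator squares from the signature, products reordered to ascending indices): (-2/5)*w = 7/15 + 9/10*e1; (-3*e1)*w = -27/4 + 7/2*e1.
Sum: -377/60 + 22/5*e1; translating back through the correspondence:
Answer: -377/60 + 22/5*i


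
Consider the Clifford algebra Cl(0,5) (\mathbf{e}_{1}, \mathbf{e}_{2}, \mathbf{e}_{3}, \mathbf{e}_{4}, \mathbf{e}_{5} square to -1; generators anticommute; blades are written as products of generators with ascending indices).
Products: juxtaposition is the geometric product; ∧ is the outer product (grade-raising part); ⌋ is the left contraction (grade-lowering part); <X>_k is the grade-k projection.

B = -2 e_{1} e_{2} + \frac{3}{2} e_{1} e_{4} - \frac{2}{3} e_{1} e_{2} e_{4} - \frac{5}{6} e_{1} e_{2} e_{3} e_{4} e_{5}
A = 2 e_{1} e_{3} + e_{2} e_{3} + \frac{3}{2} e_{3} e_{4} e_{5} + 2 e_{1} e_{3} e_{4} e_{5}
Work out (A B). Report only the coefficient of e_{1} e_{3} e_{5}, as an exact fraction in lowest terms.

step 1: \frac{5}{3} e_{2} - \frac{5}{4} e_{1} e_{2} - 2 e_{1} e_{3} + 4 e_{2} e_{3} + 3 e_{3} e_{4} + 3 e_{3} e_{5} - \frac{2}{3} e_{1} e_{3} e_{4} - \frac{9}{4} e_{1} e_{3} e_{5} + \frac{5}{6} e_{1} e_{4} e_{5} + \frac{4}{3} e_{2} e_{3} e_{4} + \frac{4}{3} e_{2} e_{3} e_{5} - \frac{5}{3} e_{2} e_{4} e_{5} + \frac{3}{2} e_{1} e_{2} e_{3} e_{4} - e_{1} e_{2} e_{3} e_{5} + 4 e_{2} e_{3} e_{4} e_{5} - 3 e_{1} e_{2} e_{3} e_{4} e_{5}
Answer: -\frac{9}{4}


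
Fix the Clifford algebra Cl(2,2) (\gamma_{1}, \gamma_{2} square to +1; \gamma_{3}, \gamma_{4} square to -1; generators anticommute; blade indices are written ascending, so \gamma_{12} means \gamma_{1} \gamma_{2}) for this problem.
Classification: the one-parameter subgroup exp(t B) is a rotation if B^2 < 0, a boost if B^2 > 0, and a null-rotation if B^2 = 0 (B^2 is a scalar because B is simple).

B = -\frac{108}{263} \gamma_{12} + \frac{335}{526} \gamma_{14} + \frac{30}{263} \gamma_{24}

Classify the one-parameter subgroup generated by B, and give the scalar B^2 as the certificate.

B^2 term by term: the squares give (-\frac{108}{263})^2*(\gamma_{12})^2 + (\frac{335}{526})^2*(\gamma_{14})^2 + (\frac{30}{263})^2*(\gamma_{24})^2 = \frac{11664}{69169}*(-1) + \frac{112225}{276676}*(+1) + \frac{900}{69169}*(+1) = \frac{1}{4} (each basis 2-blade squares to minus the product of its generators' squares); cross terms between blades sharing an index anticommute and cancel. So B^2 = \frac{1}{4}.
Answer: boost, certificate B^2 = \frac{1}{4}. Certificate logic: \frac{1}{4} is a conjugation-invariant scalar, so its sign fixes rotation versus boost versus null-rotation outright.


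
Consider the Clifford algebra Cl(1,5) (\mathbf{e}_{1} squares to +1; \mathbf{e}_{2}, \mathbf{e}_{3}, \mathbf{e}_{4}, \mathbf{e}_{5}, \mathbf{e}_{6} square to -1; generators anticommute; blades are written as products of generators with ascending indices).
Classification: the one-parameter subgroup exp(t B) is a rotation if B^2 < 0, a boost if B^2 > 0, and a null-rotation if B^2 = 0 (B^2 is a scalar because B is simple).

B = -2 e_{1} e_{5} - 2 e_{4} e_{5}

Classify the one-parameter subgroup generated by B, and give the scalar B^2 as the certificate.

B^2 term by term: the squares give (-2)^2*(e_{1} e_{5})^2 + (-2)^2*(e_{4} e_{5})^2 = 4*(+1) + 4*(-1) = 0 (each basis 2-blade squares to minus the product of its generators' squares); cross terms between blades sharing an index anticommute and cancel. So B^2 = 0.
Answer: null-rotation, certificate B^2 = 0. The invariant at work: B^2 = 0 is unchanged by conjugation, hence its sign classifies the subgroup whatever basis B is written in.


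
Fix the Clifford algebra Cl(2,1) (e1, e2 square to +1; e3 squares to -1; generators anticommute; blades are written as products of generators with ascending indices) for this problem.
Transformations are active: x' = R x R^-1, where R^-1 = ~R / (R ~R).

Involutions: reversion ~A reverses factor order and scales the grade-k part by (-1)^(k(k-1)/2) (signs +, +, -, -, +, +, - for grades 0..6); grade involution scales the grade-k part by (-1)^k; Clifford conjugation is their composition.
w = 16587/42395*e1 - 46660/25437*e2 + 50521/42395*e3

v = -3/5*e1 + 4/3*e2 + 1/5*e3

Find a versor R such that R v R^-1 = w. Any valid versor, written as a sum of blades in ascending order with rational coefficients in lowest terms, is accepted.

Reasoning: v^2 = w^2 = 472/225 since conjugation preserves the quadratic form; R = v + w = -1770/8479*e1 - 4248/8479*e2 + 11800/8479*e3 is then valid when invertible, keeping its own part and reversing (v - w)/2.
Answer: -1770/8479*e1 - 4248/8479*e2 + 11800/8479*e3


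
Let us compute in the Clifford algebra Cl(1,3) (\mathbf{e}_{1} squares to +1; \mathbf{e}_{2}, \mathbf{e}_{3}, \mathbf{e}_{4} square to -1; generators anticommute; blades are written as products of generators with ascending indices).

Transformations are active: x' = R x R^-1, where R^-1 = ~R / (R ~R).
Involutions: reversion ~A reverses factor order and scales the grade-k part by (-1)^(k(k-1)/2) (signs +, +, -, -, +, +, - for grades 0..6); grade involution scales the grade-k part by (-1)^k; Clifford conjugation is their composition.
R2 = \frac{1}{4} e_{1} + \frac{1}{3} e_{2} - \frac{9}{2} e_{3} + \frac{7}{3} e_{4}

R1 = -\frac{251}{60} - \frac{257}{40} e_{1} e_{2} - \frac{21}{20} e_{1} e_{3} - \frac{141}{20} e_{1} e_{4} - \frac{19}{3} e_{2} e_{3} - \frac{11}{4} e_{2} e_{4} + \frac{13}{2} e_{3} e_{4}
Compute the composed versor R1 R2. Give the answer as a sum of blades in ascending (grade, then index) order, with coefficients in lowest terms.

Distribute over the terms of R2 (each basis-blade product reordered to ascending indices, repeated generators contracted through their squares):
R1 (\frac{1}{4} e_{1}) = -\frac{251}{240} e_{1} + \frac{257}{160} e_{2} + \frac{21}{80} e_{3} + \frac{141}{80} e_{4} - \frac{19}{12} e_{1} e_{2} e_{3} - \frac{11}{16} e_{1} e_{2} e_{4} + \frac{13}{8} e_{1} e_{3} e_{4}
R1 (\frac{1}{3} e_{2}) = \frac{257}{120} e_{1} - \frac{251}{180} e_{2} - \frac{19}{9} e_{3} - \frac{11}{12} e_{4} + \frac{7}{20} e_{1} e_{2} e_{3} + \frac{47}{20} e_{1} e_{2} e_{4} + \frac{13}{6} e_{2} e_{3} e_{4}
R1 (-\frac{9}{2} e_{3}) = -\frac{189}{40} e_{1} - \frac{57}{2} e_{2} + \frac{753}{40} e_{3} - \frac{117}{4} e_{4} + \frac{2313}{80} e_{1} e_{2} e_{3} - \frac{1269}{40} e_{1} e_{3} e_{4} - \frac{99}{8} e_{2} e_{3} e_{4}
R1 (\frac{7}{3} e_{4}) = \frac{329}{20} e_{1} + \frac{77}{12} e_{2} - \frac{91}{6} e_{3} - \frac{1757}{180} e_{4} - \frac{1799}{120} e_{1} e_{2} e_{4} - \frac{49}{20} e_{1} e_{3} e_{4} - \frac{133}{9} e_{2} e_{3} e_{4}
Summing the partial products and collecting blades:
Answer: \frac{3077}{240} e_{1} - \frac{6299}{288} e_{2} + \frac{1303}{720} e_{3} - \frac{27479}{720} e_{4} + \frac{6643}{240} e_{1} e_{2} e_{3} - \frac{3199}{240} e_{1} e_{2} e_{4} - \frac{651}{20} e_{1} e_{3} e_{4} - \frac{1799}{72} e_{2} e_{3} e_{4}


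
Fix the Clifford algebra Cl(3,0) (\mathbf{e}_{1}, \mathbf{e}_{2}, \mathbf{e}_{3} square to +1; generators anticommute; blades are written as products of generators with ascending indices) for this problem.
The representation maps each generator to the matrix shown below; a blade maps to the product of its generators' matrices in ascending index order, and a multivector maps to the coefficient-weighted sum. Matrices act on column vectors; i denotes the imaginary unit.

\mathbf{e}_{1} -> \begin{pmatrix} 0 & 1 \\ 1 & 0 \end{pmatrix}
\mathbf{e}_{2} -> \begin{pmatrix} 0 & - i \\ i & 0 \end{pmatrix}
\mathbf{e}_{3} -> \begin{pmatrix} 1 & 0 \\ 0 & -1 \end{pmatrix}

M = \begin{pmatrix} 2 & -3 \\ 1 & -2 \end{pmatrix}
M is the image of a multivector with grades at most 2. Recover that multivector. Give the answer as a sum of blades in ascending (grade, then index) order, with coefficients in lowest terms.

Method: 1, rho(e_{1}), rho(e_{2}), rho(e_{3}) form a trace-orthogonal basis of the 2x2 complex matrices (tr(X Y) = 2 if X = Y, else 0), so M = m0*1 + m1*rho(e_{1}) + m2*rho(e_{2}) + m3*rho(e_{3}) with m0 = tr(M)/2 = 0, m1 = tr(M rho(e_{1}))/2 = -1, m2 = tr(M rho(e_{2}))/2 = - 2 i, m3 = tr(M rho(e_{3}))/2 = 2.
Multiplying table entries, the bivector images are rho(e_{1} e_{2}) = i*rho(e_{3}), rho(e_{1} e_{3}) = -i*rho(e_{2}), rho(e_{2} e_{3}) = i*rho(e_{1}); with real blade coefficients the real parts of m0..m3 are the coefficients of 1, e_{1}, e_{2}, e_{3} and the imaginary parts give the bivectors (e_{2} e_{3}: Im m1, e_{1} e_{3}: -Im m2, e_{1} e_{2}: Im m3).
Answer: -e_{1} + 2 e_{3} + 2 e_{1} e_{3}


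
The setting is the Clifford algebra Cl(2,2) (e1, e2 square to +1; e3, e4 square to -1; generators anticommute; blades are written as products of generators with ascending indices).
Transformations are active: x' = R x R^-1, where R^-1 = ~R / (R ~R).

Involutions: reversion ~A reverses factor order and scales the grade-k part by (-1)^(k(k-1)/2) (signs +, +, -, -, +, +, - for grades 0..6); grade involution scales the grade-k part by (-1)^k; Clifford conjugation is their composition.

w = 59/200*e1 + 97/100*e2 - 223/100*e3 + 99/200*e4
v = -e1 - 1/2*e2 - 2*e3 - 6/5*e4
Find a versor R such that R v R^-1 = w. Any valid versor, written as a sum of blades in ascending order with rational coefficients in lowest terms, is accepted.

Here q(v) = q(w) = -419/100; the classical choice R = v + w = -141/200*e1 + 47/100*e2 - 423/100*e3 - 141/200*e4 then realises v -> w under the sandwich.
Answer: -141/200*e1 + 47/100*e2 - 423/100*e3 - 141/200*e4


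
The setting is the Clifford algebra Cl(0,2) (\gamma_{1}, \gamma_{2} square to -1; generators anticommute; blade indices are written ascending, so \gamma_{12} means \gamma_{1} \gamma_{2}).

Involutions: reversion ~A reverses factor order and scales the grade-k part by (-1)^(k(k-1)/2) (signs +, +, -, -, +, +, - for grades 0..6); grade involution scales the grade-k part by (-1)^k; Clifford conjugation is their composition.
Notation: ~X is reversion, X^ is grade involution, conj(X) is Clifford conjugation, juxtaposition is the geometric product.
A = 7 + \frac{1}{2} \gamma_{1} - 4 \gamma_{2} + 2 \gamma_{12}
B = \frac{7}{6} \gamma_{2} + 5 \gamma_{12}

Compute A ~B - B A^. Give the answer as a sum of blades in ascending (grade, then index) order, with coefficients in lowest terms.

first term: \frac{44}{3} + \frac{53}{3} \gamma_{1} + \frac{32}{3} \gamma_{2} - \frac{413}{12} \gamma_{12}
second term: -\frac{44}{3} - \frac{53}{3} \gamma_{1} + \frac{17}{3} \gamma_{2} + \frac{427}{12} \gamma_{12}
Answer: \frac{88}{3} + \frac{106}{3} \gamma_{1} + 5 \gamma_{2} - 70 \gamma_{12}


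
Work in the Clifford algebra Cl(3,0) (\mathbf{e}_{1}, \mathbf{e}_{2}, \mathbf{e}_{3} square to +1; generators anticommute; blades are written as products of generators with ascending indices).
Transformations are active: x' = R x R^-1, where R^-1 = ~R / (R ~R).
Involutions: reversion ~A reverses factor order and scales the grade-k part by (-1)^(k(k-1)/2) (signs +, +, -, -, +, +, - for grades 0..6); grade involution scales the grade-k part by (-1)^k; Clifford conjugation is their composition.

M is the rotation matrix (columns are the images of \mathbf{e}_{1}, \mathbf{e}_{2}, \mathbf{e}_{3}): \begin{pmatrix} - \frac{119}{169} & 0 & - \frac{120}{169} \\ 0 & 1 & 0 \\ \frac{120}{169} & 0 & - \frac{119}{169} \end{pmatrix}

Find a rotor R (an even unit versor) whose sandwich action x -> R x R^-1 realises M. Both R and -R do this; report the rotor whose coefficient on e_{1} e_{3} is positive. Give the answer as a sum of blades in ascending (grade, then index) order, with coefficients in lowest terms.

Method: write R = a + b12*e_{1} e_{2} + b13*e_{1} e_{3} + b23*e_{2} e_{3} with a^2 + b12^2 + b13^2 + b23^2 = 1 (so R^-1 = ~R). Expanding the columns R e_j ~R gives tr M = 4a^2 - 1 and, from the antisymmetric part, M21 - M12 = -4a*b12, M13 - M31 = 4a*b13, M32 - M23 = -4a*b23.
Here tr M = -\frac{69}{169}, so a^2 = (1 + tr M)/4 = \frac{25}{169} and a = ±\frac{5}{13}. Taking a = \frac{5}{13}: M21 - M12 = 0, M13 - M31 = -\frac{240}{169}, M32 - M23 = 0, giving b12 = 0, b13 = -\frac{12}{13}, b23 = 0, i.e. R = \frac{5}{13} - \frac{12}{13} e_{1} e_{3}.
Its e_{1} e_{3} coefficient is negative, so report the other preimage -R.
Answer: -\frac{5}{13} + \frac{12}{13} e_{1} e_{3}. Uniqueness: Spin(3) -> SO(3) maps R and -R to the same rotation of trace -\frac{69}{169}; fixing the sign of the e_{1} e_{3} coefficient removes the ambiguity.


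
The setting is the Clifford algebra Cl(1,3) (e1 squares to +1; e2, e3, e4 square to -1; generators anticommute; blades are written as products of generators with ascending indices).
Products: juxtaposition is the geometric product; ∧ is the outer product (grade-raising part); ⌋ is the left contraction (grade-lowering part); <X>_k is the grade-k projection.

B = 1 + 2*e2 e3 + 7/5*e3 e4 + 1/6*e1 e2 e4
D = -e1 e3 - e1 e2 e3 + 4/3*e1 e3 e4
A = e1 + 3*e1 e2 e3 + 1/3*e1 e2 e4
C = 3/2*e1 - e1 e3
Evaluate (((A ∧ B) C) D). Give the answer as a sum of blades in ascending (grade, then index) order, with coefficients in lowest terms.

step 1: e1 + 5*e1 e2 e3 + 1/3*e1 e2 e4 + 7/5*e1 e3 e4
step 2: 3/2 + 5*e2 - e3 - 7/5*e4 + 15/2*e2 e3 + 1/2*e2 e4 + 21/10*e3 e4 + 1/3*e2 e3 e4
step 3: 57/10*e1 + 125/18*e1 e2 - 139/30*e1 e3 - 113/30*e1 e4 + 25/6*e1 e2 e3 - 353/30*e1 e2 e4 + 39/10*e1 e3 e4 - 227/30*e1 e2 e3 e4
Answer: 57/10*e1 + 125/18*e1 e2 - 139/30*e1 e3 - 113/30*e1 e4 + 25/6*e1 e2 e3 - 353/30*e1 e2 e4 + 39/10*e1 e3 e4 - 227/30*e1 e2 e3 e4


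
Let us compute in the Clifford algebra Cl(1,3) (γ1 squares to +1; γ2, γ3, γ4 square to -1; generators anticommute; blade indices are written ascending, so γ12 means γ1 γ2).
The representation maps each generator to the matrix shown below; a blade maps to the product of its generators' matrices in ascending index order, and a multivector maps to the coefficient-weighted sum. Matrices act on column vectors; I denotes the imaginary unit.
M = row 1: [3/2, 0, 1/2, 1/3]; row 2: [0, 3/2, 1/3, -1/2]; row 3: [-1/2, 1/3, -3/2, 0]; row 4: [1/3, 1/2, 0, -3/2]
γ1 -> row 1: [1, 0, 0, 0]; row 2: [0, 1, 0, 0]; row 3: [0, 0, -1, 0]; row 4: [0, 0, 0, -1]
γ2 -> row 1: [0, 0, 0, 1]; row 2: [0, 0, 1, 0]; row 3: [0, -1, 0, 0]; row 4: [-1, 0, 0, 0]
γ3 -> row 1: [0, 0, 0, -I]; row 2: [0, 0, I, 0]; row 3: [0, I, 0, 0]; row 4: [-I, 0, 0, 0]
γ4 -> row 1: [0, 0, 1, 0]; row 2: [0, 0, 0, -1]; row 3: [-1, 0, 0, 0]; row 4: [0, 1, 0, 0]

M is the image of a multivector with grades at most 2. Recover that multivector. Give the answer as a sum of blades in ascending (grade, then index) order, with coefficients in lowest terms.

Method: the blade images are trace-orthogonal — tr(rho(e_A) rho(e_B)^-1) = 4 if A = B and 0 otherwise — and rho(e_A)^-1 = (e_A)^2 * rho(e_A) with (e_A)^2 = +1 or -1, so the coefficient of e_A in the preimage is (e_A)^2 * tr(M rho(e_A))/4.
Nonzero projections over blades of grade <= 2: γ1: (γ1)^2 = +1, tr(M rho(γ1)) = 6, coefficient 3/2; γ4: (γ4)^2 = -1, tr(M rho(γ4)) = -2, coefficient 1/2; γ12: (γ12)^2 = +1, tr(M rho(γ12)) = 4/3, coefficient 1/3. Every other blade of grade <= 2 projects to 0.
Answer: 3/2*γ1 + 1/2*γ4 + 1/3*γ12


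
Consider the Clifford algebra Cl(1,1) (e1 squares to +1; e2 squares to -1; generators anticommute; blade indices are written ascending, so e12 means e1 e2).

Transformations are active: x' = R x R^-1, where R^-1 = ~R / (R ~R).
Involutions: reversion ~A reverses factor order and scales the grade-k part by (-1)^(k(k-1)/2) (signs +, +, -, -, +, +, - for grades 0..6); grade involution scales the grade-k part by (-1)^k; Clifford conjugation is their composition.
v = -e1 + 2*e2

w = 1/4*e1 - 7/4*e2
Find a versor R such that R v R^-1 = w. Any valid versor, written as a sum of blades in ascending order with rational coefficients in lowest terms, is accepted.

Why this works: both vectors square to -3, so q(v) = q(w) and R = v + w = -3/4*e1 + 1/4*e2 carries v to w — its own direction survives, the complement (v - w)/2 flips.
Answer: -3/4*e1 + 1/4*e2


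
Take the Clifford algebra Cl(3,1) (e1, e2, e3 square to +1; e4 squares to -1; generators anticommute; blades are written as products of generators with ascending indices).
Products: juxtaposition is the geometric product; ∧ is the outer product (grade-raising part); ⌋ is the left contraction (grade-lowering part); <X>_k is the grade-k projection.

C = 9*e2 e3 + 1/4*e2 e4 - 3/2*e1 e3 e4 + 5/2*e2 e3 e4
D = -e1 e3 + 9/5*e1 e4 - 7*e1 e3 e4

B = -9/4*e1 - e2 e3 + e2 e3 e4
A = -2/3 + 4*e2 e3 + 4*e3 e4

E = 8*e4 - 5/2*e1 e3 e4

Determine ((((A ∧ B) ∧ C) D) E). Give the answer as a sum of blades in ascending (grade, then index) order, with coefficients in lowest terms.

step 1: 3/2*e1 + 2/3*e2 e3 - 9*e1 e2 e3 - 9*e1 e3 e4 - 2/3*e2 e3 e4
step 2: 27/2*e1 e2 e3 + 3/8*e1 e2 e4 + 15/4*e1 e2 e3 e4
step 3: 483/40*e2 + 33/8*e2 e3 - 393/4*e2 e4 + 987/40*e2 e3 e4
step 4: 786*e2 + 987/16*e1 e2 - 987/5*e2 e3 + 483/5*e2 e4 + 1965/8*e1 e2 e3 - 165/16*e1 e2 e4 + 33*e2 e3 e4 + 483/16*e1 e2 e3 e4
Answer: 786*e2 + 987/16*e1 e2 - 987/5*e2 e3 + 483/5*e2 e4 + 1965/8*e1 e2 e3 - 165/16*e1 e2 e4 + 33*e2 e3 e4 + 483/16*e1 e2 e3 e4


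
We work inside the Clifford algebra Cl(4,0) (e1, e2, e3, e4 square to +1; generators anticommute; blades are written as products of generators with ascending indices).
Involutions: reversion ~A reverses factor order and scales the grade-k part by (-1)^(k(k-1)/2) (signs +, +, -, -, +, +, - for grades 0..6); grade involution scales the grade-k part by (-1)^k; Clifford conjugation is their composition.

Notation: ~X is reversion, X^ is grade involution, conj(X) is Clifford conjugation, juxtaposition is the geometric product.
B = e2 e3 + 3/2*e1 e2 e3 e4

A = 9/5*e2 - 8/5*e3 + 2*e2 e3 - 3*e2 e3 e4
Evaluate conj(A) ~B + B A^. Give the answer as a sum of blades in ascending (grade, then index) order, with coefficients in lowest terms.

first term: -2 - 9/2*e1 + 8/5*e2 + 9/5*e3 - 3*e4 + 3*e1 e4 + 12/5*e1 e2 e4 + 27/10*e1 e3 e4
second term: -2 - 9/2*e1 + 8/5*e2 + 9/5*e3 - 3*e4 - 3*e1 e4 - 12/5*e1 e2 e4 - 27/10*e1 e3 e4
Answer: -4 - 9*e1 + 16/5*e2 + 18/5*e3 - 6*e4


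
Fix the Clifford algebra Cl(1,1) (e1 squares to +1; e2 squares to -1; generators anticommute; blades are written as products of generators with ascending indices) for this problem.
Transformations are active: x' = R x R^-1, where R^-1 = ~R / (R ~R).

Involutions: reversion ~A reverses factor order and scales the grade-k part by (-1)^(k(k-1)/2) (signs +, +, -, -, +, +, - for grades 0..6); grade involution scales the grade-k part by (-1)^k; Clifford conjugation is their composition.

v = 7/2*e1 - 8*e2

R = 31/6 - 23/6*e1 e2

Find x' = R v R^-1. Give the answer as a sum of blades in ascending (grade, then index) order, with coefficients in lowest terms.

~R = 31/6 + 23/6*e1 e2, and R ~R = 12, so R^-1 = ~R / (12).
R v = -151/12*e1 - 335/12*e2
Answer: -6193/432*e1 - 6929/432*e2


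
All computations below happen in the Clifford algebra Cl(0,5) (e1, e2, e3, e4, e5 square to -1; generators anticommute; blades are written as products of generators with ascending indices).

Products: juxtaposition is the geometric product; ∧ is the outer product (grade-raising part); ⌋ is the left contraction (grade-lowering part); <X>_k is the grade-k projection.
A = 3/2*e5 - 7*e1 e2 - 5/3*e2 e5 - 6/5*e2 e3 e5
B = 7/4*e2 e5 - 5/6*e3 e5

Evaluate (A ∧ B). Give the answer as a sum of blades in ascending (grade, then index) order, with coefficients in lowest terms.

step 1: 35/6*e1 e2 e3 e5
Answer: 35/6*e1 e2 e3 e5


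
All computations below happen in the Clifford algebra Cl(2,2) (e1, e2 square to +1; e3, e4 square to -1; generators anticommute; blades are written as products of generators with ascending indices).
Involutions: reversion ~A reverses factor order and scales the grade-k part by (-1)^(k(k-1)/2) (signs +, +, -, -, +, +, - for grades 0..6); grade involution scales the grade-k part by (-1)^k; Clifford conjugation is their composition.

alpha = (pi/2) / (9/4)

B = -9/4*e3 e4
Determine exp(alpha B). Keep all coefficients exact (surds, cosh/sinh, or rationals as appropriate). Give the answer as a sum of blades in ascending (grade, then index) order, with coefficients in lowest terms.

B^2 = (-9/4)^2*(e3 e4)^2 = 81/16*(-1) = -81/16 (a basis 2-blade squares to minus the product of its generators' squares).
B^2 = -81/16 — the negative square puts this in the circular regime; l = 9/4, alpha*l = pi/2, so exp(alpha B) = cos(pi/2) + (sin(pi/2)/(9/4))*B = 0 + (4/9)*B.
Answer: -e3 e4
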